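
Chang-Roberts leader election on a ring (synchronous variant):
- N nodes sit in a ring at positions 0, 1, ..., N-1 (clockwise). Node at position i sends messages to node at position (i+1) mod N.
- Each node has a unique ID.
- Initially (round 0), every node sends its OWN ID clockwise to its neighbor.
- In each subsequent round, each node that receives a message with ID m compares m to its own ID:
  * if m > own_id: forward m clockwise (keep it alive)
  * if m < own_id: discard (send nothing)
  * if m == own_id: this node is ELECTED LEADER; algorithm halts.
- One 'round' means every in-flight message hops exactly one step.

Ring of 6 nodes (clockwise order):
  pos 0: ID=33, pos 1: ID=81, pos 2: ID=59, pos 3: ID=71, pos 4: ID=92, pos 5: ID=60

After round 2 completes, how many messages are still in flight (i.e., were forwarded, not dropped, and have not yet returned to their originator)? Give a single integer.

Round 1: pos1(id81) recv 33: drop; pos2(id59) recv 81: fwd; pos3(id71) recv 59: drop; pos4(id92) recv 71: drop; pos5(id60) recv 92: fwd; pos0(id33) recv 60: fwd
Round 2: pos3(id71) recv 81: fwd; pos0(id33) recv 92: fwd; pos1(id81) recv 60: drop
After round 2: 2 messages still in flight

Answer: 2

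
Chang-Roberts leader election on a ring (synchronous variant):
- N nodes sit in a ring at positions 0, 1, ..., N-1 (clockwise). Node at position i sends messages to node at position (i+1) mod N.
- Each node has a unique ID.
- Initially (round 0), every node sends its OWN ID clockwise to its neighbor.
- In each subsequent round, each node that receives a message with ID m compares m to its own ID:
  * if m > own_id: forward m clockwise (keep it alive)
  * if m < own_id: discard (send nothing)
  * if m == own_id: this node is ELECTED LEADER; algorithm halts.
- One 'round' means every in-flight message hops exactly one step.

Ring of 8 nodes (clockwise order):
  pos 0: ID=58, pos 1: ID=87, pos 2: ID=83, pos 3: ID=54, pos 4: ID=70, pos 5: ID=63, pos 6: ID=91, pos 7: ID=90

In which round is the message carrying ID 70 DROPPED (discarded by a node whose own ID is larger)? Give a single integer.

Answer: 2

Derivation:
Round 1: pos1(id87) recv 58: drop; pos2(id83) recv 87: fwd; pos3(id54) recv 83: fwd; pos4(id70) recv 54: drop; pos5(id63) recv 70: fwd; pos6(id91) recv 63: drop; pos7(id90) recv 91: fwd; pos0(id58) recv 90: fwd
Round 2: pos3(id54) recv 87: fwd; pos4(id70) recv 83: fwd; pos6(id91) recv 70: drop; pos0(id58) recv 91: fwd; pos1(id87) recv 90: fwd
Round 3: pos4(id70) recv 87: fwd; pos5(id63) recv 83: fwd; pos1(id87) recv 91: fwd; pos2(id83) recv 90: fwd
Round 4: pos5(id63) recv 87: fwd; pos6(id91) recv 83: drop; pos2(id83) recv 91: fwd; pos3(id54) recv 90: fwd
Round 5: pos6(id91) recv 87: drop; pos3(id54) recv 91: fwd; pos4(id70) recv 90: fwd
Round 6: pos4(id70) recv 91: fwd; pos5(id63) recv 90: fwd
Round 7: pos5(id63) recv 91: fwd; pos6(id91) recv 90: drop
Round 8: pos6(id91) recv 91: ELECTED
Message ID 70 originates at pos 4; dropped at pos 6 in round 2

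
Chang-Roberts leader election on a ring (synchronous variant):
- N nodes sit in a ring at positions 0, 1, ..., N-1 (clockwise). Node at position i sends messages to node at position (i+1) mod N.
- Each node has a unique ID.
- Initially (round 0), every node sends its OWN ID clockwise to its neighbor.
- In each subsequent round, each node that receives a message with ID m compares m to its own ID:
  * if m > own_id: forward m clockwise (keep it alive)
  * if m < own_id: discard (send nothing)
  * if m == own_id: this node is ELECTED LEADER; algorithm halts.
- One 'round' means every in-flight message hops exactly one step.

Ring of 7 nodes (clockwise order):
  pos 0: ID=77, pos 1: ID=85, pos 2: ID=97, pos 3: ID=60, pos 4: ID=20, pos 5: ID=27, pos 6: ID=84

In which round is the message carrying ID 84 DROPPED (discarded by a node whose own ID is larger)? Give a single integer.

Answer: 2

Derivation:
Round 1: pos1(id85) recv 77: drop; pos2(id97) recv 85: drop; pos3(id60) recv 97: fwd; pos4(id20) recv 60: fwd; pos5(id27) recv 20: drop; pos6(id84) recv 27: drop; pos0(id77) recv 84: fwd
Round 2: pos4(id20) recv 97: fwd; pos5(id27) recv 60: fwd; pos1(id85) recv 84: drop
Round 3: pos5(id27) recv 97: fwd; pos6(id84) recv 60: drop
Round 4: pos6(id84) recv 97: fwd
Round 5: pos0(id77) recv 97: fwd
Round 6: pos1(id85) recv 97: fwd
Round 7: pos2(id97) recv 97: ELECTED
Message ID 84 originates at pos 6; dropped at pos 1 in round 2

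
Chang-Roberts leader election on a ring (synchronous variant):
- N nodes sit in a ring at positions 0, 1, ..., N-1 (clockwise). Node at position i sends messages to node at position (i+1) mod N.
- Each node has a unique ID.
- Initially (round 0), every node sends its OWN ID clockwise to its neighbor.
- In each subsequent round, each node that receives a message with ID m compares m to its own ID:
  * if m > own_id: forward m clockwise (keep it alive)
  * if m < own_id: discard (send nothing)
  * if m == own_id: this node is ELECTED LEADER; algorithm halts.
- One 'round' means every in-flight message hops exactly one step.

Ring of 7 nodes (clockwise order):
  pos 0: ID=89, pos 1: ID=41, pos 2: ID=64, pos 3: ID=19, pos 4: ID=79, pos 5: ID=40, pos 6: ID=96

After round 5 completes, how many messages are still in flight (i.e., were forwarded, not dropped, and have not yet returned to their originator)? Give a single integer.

Round 1: pos1(id41) recv 89: fwd; pos2(id64) recv 41: drop; pos3(id19) recv 64: fwd; pos4(id79) recv 19: drop; pos5(id40) recv 79: fwd; pos6(id96) recv 40: drop; pos0(id89) recv 96: fwd
Round 2: pos2(id64) recv 89: fwd; pos4(id79) recv 64: drop; pos6(id96) recv 79: drop; pos1(id41) recv 96: fwd
Round 3: pos3(id19) recv 89: fwd; pos2(id64) recv 96: fwd
Round 4: pos4(id79) recv 89: fwd; pos3(id19) recv 96: fwd
Round 5: pos5(id40) recv 89: fwd; pos4(id79) recv 96: fwd
After round 5: 2 messages still in flight

Answer: 2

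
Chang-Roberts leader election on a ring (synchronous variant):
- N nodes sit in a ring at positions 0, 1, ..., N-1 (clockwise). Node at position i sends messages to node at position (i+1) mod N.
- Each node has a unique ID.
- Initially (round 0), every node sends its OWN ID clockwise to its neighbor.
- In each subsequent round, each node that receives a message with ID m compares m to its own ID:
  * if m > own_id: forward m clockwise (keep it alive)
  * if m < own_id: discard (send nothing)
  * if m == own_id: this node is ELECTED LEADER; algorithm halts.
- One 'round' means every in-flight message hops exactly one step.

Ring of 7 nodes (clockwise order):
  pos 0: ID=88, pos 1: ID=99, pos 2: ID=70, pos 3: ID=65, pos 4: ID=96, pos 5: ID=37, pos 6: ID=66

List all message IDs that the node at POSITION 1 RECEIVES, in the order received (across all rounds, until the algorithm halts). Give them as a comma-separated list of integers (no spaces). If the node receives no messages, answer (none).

Round 1: pos1(id99) recv 88: drop; pos2(id70) recv 99: fwd; pos3(id65) recv 70: fwd; pos4(id96) recv 65: drop; pos5(id37) recv 96: fwd; pos6(id66) recv 37: drop; pos0(id88) recv 66: drop
Round 2: pos3(id65) recv 99: fwd; pos4(id96) recv 70: drop; pos6(id66) recv 96: fwd
Round 3: pos4(id96) recv 99: fwd; pos0(id88) recv 96: fwd
Round 4: pos5(id37) recv 99: fwd; pos1(id99) recv 96: drop
Round 5: pos6(id66) recv 99: fwd
Round 6: pos0(id88) recv 99: fwd
Round 7: pos1(id99) recv 99: ELECTED

Answer: 88,96,99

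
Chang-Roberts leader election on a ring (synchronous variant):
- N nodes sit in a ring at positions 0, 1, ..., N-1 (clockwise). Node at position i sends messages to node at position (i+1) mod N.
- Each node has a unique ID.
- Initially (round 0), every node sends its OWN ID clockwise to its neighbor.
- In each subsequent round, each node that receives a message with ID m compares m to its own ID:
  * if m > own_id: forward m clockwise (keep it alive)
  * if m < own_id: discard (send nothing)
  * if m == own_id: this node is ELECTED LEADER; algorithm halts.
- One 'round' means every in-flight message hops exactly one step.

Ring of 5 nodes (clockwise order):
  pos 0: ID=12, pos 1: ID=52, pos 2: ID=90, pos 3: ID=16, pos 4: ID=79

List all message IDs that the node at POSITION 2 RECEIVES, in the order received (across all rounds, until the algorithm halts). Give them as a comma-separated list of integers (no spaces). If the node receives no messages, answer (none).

Round 1: pos1(id52) recv 12: drop; pos2(id90) recv 52: drop; pos3(id16) recv 90: fwd; pos4(id79) recv 16: drop; pos0(id12) recv 79: fwd
Round 2: pos4(id79) recv 90: fwd; pos1(id52) recv 79: fwd
Round 3: pos0(id12) recv 90: fwd; pos2(id90) recv 79: drop
Round 4: pos1(id52) recv 90: fwd
Round 5: pos2(id90) recv 90: ELECTED

Answer: 52,79,90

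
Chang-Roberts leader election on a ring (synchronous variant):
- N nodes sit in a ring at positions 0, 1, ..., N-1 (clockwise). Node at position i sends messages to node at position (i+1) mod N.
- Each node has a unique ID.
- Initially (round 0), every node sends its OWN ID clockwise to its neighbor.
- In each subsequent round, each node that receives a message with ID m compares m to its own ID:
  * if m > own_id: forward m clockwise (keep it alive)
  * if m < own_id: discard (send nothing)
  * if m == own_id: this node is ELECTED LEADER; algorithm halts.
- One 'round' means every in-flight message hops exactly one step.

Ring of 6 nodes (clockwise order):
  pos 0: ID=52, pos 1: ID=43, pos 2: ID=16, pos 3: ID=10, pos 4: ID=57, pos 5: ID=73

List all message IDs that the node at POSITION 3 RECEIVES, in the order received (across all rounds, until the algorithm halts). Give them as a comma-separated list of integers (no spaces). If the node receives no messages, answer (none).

Round 1: pos1(id43) recv 52: fwd; pos2(id16) recv 43: fwd; pos3(id10) recv 16: fwd; pos4(id57) recv 10: drop; pos5(id73) recv 57: drop; pos0(id52) recv 73: fwd
Round 2: pos2(id16) recv 52: fwd; pos3(id10) recv 43: fwd; pos4(id57) recv 16: drop; pos1(id43) recv 73: fwd
Round 3: pos3(id10) recv 52: fwd; pos4(id57) recv 43: drop; pos2(id16) recv 73: fwd
Round 4: pos4(id57) recv 52: drop; pos3(id10) recv 73: fwd
Round 5: pos4(id57) recv 73: fwd
Round 6: pos5(id73) recv 73: ELECTED

Answer: 16,43,52,73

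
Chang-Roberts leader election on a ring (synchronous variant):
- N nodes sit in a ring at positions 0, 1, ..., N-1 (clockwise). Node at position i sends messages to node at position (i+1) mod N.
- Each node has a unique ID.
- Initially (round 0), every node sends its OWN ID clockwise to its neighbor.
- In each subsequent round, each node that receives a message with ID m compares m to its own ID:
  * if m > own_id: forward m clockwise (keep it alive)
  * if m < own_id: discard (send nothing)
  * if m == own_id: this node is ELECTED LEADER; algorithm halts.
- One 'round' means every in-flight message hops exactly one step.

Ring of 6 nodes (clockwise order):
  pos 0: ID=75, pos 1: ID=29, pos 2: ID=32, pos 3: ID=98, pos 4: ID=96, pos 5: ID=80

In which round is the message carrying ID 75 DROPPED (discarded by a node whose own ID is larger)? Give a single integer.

Answer: 3

Derivation:
Round 1: pos1(id29) recv 75: fwd; pos2(id32) recv 29: drop; pos3(id98) recv 32: drop; pos4(id96) recv 98: fwd; pos5(id80) recv 96: fwd; pos0(id75) recv 80: fwd
Round 2: pos2(id32) recv 75: fwd; pos5(id80) recv 98: fwd; pos0(id75) recv 96: fwd; pos1(id29) recv 80: fwd
Round 3: pos3(id98) recv 75: drop; pos0(id75) recv 98: fwd; pos1(id29) recv 96: fwd; pos2(id32) recv 80: fwd
Round 4: pos1(id29) recv 98: fwd; pos2(id32) recv 96: fwd; pos3(id98) recv 80: drop
Round 5: pos2(id32) recv 98: fwd; pos3(id98) recv 96: drop
Round 6: pos3(id98) recv 98: ELECTED
Message ID 75 originates at pos 0; dropped at pos 3 in round 3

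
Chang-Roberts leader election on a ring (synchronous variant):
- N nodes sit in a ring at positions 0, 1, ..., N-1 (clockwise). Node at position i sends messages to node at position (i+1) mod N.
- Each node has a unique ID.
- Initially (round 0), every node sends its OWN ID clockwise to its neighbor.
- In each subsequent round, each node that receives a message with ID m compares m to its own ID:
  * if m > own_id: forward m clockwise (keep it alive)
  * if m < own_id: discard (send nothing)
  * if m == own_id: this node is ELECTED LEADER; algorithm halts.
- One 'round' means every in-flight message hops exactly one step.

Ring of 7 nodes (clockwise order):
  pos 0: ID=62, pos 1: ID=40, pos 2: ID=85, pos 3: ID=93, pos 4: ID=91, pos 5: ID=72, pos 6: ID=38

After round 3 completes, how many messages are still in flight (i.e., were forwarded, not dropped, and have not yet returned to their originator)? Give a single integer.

Round 1: pos1(id40) recv 62: fwd; pos2(id85) recv 40: drop; pos3(id93) recv 85: drop; pos4(id91) recv 93: fwd; pos5(id72) recv 91: fwd; pos6(id38) recv 72: fwd; pos0(id62) recv 38: drop
Round 2: pos2(id85) recv 62: drop; pos5(id72) recv 93: fwd; pos6(id38) recv 91: fwd; pos0(id62) recv 72: fwd
Round 3: pos6(id38) recv 93: fwd; pos0(id62) recv 91: fwd; pos1(id40) recv 72: fwd
After round 3: 3 messages still in flight

Answer: 3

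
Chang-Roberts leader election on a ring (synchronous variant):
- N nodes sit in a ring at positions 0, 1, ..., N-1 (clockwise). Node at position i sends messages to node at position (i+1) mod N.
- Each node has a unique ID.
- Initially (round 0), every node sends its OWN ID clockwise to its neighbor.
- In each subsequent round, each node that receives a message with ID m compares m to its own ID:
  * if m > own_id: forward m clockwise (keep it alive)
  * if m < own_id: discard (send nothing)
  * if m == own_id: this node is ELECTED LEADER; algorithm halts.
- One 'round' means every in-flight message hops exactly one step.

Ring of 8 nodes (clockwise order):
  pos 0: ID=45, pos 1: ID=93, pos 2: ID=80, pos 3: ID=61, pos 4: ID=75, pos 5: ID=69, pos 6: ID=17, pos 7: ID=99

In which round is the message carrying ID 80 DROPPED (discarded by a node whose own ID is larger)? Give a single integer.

Answer: 5

Derivation:
Round 1: pos1(id93) recv 45: drop; pos2(id80) recv 93: fwd; pos3(id61) recv 80: fwd; pos4(id75) recv 61: drop; pos5(id69) recv 75: fwd; pos6(id17) recv 69: fwd; pos7(id99) recv 17: drop; pos0(id45) recv 99: fwd
Round 2: pos3(id61) recv 93: fwd; pos4(id75) recv 80: fwd; pos6(id17) recv 75: fwd; pos7(id99) recv 69: drop; pos1(id93) recv 99: fwd
Round 3: pos4(id75) recv 93: fwd; pos5(id69) recv 80: fwd; pos7(id99) recv 75: drop; pos2(id80) recv 99: fwd
Round 4: pos5(id69) recv 93: fwd; pos6(id17) recv 80: fwd; pos3(id61) recv 99: fwd
Round 5: pos6(id17) recv 93: fwd; pos7(id99) recv 80: drop; pos4(id75) recv 99: fwd
Round 6: pos7(id99) recv 93: drop; pos5(id69) recv 99: fwd
Round 7: pos6(id17) recv 99: fwd
Round 8: pos7(id99) recv 99: ELECTED
Message ID 80 originates at pos 2; dropped at pos 7 in round 5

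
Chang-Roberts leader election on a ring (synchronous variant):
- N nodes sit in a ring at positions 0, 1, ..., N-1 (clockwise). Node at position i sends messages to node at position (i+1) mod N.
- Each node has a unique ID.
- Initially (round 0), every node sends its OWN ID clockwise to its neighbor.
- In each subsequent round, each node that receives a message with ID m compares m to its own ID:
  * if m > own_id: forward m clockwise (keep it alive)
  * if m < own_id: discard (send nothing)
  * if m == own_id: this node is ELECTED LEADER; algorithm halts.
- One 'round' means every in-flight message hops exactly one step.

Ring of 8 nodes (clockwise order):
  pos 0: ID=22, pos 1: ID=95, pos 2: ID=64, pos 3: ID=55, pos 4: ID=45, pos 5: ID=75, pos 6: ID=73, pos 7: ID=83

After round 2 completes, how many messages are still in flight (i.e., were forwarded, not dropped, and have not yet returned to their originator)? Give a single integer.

Answer: 2

Derivation:
Round 1: pos1(id95) recv 22: drop; pos2(id64) recv 95: fwd; pos3(id55) recv 64: fwd; pos4(id45) recv 55: fwd; pos5(id75) recv 45: drop; pos6(id73) recv 75: fwd; pos7(id83) recv 73: drop; pos0(id22) recv 83: fwd
Round 2: pos3(id55) recv 95: fwd; pos4(id45) recv 64: fwd; pos5(id75) recv 55: drop; pos7(id83) recv 75: drop; pos1(id95) recv 83: drop
After round 2: 2 messages still in flight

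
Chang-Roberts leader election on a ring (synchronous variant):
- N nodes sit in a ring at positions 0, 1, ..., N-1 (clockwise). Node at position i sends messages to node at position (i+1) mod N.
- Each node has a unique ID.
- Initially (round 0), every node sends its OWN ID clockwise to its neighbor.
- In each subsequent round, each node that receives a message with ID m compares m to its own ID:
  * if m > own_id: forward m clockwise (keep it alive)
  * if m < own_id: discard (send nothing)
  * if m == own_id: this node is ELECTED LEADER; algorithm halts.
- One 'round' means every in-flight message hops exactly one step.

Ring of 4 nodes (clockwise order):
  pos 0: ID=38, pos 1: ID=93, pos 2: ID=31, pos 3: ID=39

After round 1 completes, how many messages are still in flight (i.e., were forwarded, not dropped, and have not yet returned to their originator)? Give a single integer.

Round 1: pos1(id93) recv 38: drop; pos2(id31) recv 93: fwd; pos3(id39) recv 31: drop; pos0(id38) recv 39: fwd
After round 1: 2 messages still in flight

Answer: 2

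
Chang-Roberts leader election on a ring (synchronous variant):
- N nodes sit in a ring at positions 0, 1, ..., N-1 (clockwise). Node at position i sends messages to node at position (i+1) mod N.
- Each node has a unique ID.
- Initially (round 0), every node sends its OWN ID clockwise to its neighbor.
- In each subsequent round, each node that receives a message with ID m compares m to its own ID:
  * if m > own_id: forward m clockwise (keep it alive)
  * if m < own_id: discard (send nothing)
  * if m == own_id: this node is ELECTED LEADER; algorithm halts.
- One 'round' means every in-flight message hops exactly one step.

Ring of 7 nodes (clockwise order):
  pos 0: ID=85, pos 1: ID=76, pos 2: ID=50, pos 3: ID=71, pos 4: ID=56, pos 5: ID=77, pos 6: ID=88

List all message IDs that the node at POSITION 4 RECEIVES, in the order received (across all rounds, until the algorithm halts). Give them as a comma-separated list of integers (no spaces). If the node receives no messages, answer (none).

Round 1: pos1(id76) recv 85: fwd; pos2(id50) recv 76: fwd; pos3(id71) recv 50: drop; pos4(id56) recv 71: fwd; pos5(id77) recv 56: drop; pos6(id88) recv 77: drop; pos0(id85) recv 88: fwd
Round 2: pos2(id50) recv 85: fwd; pos3(id71) recv 76: fwd; pos5(id77) recv 71: drop; pos1(id76) recv 88: fwd
Round 3: pos3(id71) recv 85: fwd; pos4(id56) recv 76: fwd; pos2(id50) recv 88: fwd
Round 4: pos4(id56) recv 85: fwd; pos5(id77) recv 76: drop; pos3(id71) recv 88: fwd
Round 5: pos5(id77) recv 85: fwd; pos4(id56) recv 88: fwd
Round 6: pos6(id88) recv 85: drop; pos5(id77) recv 88: fwd
Round 7: pos6(id88) recv 88: ELECTED

Answer: 71,76,85,88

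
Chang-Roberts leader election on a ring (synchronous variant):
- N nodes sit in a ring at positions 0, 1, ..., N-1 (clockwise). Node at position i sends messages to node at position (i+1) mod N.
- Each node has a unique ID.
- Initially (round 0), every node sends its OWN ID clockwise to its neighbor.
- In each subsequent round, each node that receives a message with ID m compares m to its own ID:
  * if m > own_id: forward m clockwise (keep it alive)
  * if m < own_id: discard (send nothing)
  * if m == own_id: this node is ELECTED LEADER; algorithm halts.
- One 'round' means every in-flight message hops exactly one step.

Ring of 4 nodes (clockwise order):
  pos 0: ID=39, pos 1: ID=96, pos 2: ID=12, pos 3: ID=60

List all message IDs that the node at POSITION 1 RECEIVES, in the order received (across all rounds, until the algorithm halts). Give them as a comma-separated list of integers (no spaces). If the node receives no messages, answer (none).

Round 1: pos1(id96) recv 39: drop; pos2(id12) recv 96: fwd; pos3(id60) recv 12: drop; pos0(id39) recv 60: fwd
Round 2: pos3(id60) recv 96: fwd; pos1(id96) recv 60: drop
Round 3: pos0(id39) recv 96: fwd
Round 4: pos1(id96) recv 96: ELECTED

Answer: 39,60,96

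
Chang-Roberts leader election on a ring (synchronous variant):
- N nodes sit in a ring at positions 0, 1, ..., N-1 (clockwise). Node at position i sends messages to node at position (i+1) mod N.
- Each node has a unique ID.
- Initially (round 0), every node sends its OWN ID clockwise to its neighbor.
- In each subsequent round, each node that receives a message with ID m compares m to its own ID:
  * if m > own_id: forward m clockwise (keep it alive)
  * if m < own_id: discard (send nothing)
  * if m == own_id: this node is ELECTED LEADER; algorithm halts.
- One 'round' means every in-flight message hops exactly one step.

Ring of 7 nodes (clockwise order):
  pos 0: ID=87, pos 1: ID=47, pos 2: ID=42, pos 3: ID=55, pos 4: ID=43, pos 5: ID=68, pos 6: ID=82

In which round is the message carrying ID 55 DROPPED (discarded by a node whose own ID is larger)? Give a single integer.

Round 1: pos1(id47) recv 87: fwd; pos2(id42) recv 47: fwd; pos3(id55) recv 42: drop; pos4(id43) recv 55: fwd; pos5(id68) recv 43: drop; pos6(id82) recv 68: drop; pos0(id87) recv 82: drop
Round 2: pos2(id42) recv 87: fwd; pos3(id55) recv 47: drop; pos5(id68) recv 55: drop
Round 3: pos3(id55) recv 87: fwd
Round 4: pos4(id43) recv 87: fwd
Round 5: pos5(id68) recv 87: fwd
Round 6: pos6(id82) recv 87: fwd
Round 7: pos0(id87) recv 87: ELECTED
Message ID 55 originates at pos 3; dropped at pos 5 in round 2

Answer: 2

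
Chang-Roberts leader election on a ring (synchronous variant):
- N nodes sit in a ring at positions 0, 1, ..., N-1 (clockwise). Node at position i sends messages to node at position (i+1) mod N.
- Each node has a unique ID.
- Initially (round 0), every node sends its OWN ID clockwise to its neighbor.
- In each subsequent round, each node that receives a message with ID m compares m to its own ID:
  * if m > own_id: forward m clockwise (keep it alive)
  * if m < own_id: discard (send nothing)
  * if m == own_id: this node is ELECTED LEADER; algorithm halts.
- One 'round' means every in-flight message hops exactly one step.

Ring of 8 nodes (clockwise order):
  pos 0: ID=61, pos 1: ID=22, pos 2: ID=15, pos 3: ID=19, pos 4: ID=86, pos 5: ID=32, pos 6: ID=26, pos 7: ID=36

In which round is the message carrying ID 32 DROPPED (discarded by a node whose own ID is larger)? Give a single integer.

Round 1: pos1(id22) recv 61: fwd; pos2(id15) recv 22: fwd; pos3(id19) recv 15: drop; pos4(id86) recv 19: drop; pos5(id32) recv 86: fwd; pos6(id26) recv 32: fwd; pos7(id36) recv 26: drop; pos0(id61) recv 36: drop
Round 2: pos2(id15) recv 61: fwd; pos3(id19) recv 22: fwd; pos6(id26) recv 86: fwd; pos7(id36) recv 32: drop
Round 3: pos3(id19) recv 61: fwd; pos4(id86) recv 22: drop; pos7(id36) recv 86: fwd
Round 4: pos4(id86) recv 61: drop; pos0(id61) recv 86: fwd
Round 5: pos1(id22) recv 86: fwd
Round 6: pos2(id15) recv 86: fwd
Round 7: pos3(id19) recv 86: fwd
Round 8: pos4(id86) recv 86: ELECTED
Message ID 32 originates at pos 5; dropped at pos 7 in round 2

Answer: 2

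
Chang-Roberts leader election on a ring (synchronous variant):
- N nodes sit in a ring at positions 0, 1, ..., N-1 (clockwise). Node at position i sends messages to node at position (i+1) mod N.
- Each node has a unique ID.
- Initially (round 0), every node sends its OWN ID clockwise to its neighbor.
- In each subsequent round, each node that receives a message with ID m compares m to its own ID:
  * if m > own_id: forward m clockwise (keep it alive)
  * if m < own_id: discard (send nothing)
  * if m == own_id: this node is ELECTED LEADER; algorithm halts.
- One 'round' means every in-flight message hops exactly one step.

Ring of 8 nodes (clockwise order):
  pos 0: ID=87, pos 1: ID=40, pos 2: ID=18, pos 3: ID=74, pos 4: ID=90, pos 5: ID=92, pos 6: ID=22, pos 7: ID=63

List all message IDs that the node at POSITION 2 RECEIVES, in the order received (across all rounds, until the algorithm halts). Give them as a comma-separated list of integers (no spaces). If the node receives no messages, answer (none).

Answer: 40,87,92

Derivation:
Round 1: pos1(id40) recv 87: fwd; pos2(id18) recv 40: fwd; pos3(id74) recv 18: drop; pos4(id90) recv 74: drop; pos5(id92) recv 90: drop; pos6(id22) recv 92: fwd; pos7(id63) recv 22: drop; pos0(id87) recv 63: drop
Round 2: pos2(id18) recv 87: fwd; pos3(id74) recv 40: drop; pos7(id63) recv 92: fwd
Round 3: pos3(id74) recv 87: fwd; pos0(id87) recv 92: fwd
Round 4: pos4(id90) recv 87: drop; pos1(id40) recv 92: fwd
Round 5: pos2(id18) recv 92: fwd
Round 6: pos3(id74) recv 92: fwd
Round 7: pos4(id90) recv 92: fwd
Round 8: pos5(id92) recv 92: ELECTED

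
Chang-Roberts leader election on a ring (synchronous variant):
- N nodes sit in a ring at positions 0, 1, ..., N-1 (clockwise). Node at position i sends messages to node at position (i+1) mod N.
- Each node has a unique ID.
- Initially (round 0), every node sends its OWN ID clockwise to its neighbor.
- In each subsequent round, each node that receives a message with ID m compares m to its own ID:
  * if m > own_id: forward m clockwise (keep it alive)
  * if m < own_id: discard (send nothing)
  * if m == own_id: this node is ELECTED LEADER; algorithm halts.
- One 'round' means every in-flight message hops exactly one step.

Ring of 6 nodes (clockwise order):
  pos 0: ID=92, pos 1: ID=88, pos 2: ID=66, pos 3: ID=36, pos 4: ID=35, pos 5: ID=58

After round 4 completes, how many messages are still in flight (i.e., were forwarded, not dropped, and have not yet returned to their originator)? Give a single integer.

Answer: 2

Derivation:
Round 1: pos1(id88) recv 92: fwd; pos2(id66) recv 88: fwd; pos3(id36) recv 66: fwd; pos4(id35) recv 36: fwd; pos5(id58) recv 35: drop; pos0(id92) recv 58: drop
Round 2: pos2(id66) recv 92: fwd; pos3(id36) recv 88: fwd; pos4(id35) recv 66: fwd; pos5(id58) recv 36: drop
Round 3: pos3(id36) recv 92: fwd; pos4(id35) recv 88: fwd; pos5(id58) recv 66: fwd
Round 4: pos4(id35) recv 92: fwd; pos5(id58) recv 88: fwd; pos0(id92) recv 66: drop
After round 4: 2 messages still in flight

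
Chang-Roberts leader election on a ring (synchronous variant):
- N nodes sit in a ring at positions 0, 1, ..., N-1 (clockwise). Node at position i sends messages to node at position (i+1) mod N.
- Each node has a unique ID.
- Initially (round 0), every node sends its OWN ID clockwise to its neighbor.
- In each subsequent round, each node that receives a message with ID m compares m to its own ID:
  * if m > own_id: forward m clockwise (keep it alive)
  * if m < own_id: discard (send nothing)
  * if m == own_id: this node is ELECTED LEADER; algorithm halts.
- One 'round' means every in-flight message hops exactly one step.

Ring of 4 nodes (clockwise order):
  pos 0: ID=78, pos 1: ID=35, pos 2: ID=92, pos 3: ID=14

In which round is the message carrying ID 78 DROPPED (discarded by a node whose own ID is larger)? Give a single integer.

Answer: 2

Derivation:
Round 1: pos1(id35) recv 78: fwd; pos2(id92) recv 35: drop; pos3(id14) recv 92: fwd; pos0(id78) recv 14: drop
Round 2: pos2(id92) recv 78: drop; pos0(id78) recv 92: fwd
Round 3: pos1(id35) recv 92: fwd
Round 4: pos2(id92) recv 92: ELECTED
Message ID 78 originates at pos 0; dropped at pos 2 in round 2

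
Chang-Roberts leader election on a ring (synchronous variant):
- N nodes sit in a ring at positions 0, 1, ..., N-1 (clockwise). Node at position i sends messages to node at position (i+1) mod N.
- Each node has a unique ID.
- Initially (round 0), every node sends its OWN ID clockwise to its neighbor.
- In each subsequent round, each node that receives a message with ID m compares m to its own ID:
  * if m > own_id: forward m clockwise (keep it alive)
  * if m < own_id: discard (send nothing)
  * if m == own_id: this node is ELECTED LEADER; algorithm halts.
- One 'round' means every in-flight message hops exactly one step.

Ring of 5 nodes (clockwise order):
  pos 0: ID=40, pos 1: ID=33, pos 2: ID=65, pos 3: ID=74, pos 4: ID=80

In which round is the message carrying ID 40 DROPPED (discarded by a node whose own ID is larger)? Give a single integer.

Round 1: pos1(id33) recv 40: fwd; pos2(id65) recv 33: drop; pos3(id74) recv 65: drop; pos4(id80) recv 74: drop; pos0(id40) recv 80: fwd
Round 2: pos2(id65) recv 40: drop; pos1(id33) recv 80: fwd
Round 3: pos2(id65) recv 80: fwd
Round 4: pos3(id74) recv 80: fwd
Round 5: pos4(id80) recv 80: ELECTED
Message ID 40 originates at pos 0; dropped at pos 2 in round 2

Answer: 2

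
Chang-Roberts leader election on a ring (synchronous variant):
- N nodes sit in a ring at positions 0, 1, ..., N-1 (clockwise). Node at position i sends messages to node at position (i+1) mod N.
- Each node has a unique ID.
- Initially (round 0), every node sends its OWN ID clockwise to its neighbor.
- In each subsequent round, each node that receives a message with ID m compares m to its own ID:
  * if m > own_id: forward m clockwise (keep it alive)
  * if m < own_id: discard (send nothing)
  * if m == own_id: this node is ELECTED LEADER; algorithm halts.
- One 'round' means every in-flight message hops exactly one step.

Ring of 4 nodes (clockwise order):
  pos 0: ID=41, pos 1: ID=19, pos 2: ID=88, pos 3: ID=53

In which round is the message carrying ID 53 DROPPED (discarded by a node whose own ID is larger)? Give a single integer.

Round 1: pos1(id19) recv 41: fwd; pos2(id88) recv 19: drop; pos3(id53) recv 88: fwd; pos0(id41) recv 53: fwd
Round 2: pos2(id88) recv 41: drop; pos0(id41) recv 88: fwd; pos1(id19) recv 53: fwd
Round 3: pos1(id19) recv 88: fwd; pos2(id88) recv 53: drop
Round 4: pos2(id88) recv 88: ELECTED
Message ID 53 originates at pos 3; dropped at pos 2 in round 3

Answer: 3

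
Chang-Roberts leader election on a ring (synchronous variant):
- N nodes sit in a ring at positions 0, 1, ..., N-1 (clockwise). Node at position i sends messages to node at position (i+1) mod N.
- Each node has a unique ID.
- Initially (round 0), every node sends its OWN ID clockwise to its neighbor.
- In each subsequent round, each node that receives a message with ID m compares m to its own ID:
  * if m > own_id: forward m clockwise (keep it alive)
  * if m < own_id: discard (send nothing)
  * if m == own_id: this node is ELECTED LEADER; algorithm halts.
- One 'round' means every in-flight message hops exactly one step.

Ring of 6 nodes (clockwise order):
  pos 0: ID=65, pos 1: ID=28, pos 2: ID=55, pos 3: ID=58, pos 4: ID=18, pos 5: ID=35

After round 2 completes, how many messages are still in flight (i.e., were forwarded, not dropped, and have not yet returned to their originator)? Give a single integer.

Answer: 2

Derivation:
Round 1: pos1(id28) recv 65: fwd; pos2(id55) recv 28: drop; pos3(id58) recv 55: drop; pos4(id18) recv 58: fwd; pos5(id35) recv 18: drop; pos0(id65) recv 35: drop
Round 2: pos2(id55) recv 65: fwd; pos5(id35) recv 58: fwd
After round 2: 2 messages still in flight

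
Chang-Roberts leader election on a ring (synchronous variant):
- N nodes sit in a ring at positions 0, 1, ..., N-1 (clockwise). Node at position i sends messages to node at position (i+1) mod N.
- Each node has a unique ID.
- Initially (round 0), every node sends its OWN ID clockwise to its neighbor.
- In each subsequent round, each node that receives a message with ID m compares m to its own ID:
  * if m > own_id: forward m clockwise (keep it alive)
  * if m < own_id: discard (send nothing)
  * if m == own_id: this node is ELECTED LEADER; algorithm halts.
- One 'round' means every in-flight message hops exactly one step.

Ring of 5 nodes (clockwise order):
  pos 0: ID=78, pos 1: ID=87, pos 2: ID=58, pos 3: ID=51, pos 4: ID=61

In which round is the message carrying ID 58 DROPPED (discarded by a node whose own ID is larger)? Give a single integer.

Answer: 2

Derivation:
Round 1: pos1(id87) recv 78: drop; pos2(id58) recv 87: fwd; pos3(id51) recv 58: fwd; pos4(id61) recv 51: drop; pos0(id78) recv 61: drop
Round 2: pos3(id51) recv 87: fwd; pos4(id61) recv 58: drop
Round 3: pos4(id61) recv 87: fwd
Round 4: pos0(id78) recv 87: fwd
Round 5: pos1(id87) recv 87: ELECTED
Message ID 58 originates at pos 2; dropped at pos 4 in round 2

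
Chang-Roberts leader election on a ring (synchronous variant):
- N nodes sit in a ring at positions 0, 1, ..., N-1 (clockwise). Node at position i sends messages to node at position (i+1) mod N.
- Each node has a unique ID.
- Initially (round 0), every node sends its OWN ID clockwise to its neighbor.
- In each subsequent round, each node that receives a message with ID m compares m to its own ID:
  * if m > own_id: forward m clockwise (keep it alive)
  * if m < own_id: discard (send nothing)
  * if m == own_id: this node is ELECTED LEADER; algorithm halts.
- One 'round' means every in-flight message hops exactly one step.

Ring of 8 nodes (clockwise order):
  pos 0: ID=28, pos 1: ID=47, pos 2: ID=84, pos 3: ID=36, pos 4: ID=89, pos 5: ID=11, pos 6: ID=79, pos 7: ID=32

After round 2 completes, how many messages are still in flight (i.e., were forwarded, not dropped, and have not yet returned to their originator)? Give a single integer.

Answer: 2

Derivation:
Round 1: pos1(id47) recv 28: drop; pos2(id84) recv 47: drop; pos3(id36) recv 84: fwd; pos4(id89) recv 36: drop; pos5(id11) recv 89: fwd; pos6(id79) recv 11: drop; pos7(id32) recv 79: fwd; pos0(id28) recv 32: fwd
Round 2: pos4(id89) recv 84: drop; pos6(id79) recv 89: fwd; pos0(id28) recv 79: fwd; pos1(id47) recv 32: drop
After round 2: 2 messages still in flight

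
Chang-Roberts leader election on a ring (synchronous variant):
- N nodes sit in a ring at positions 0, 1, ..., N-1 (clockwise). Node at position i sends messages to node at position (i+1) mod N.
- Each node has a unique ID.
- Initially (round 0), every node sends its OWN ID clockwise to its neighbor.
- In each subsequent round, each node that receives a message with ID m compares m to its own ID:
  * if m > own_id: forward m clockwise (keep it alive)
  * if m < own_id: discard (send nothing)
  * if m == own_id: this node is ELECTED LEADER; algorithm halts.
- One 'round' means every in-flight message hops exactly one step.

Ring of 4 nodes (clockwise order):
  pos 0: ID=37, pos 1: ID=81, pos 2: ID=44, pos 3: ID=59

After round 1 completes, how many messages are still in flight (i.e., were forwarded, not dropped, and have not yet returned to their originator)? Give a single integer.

Answer: 2

Derivation:
Round 1: pos1(id81) recv 37: drop; pos2(id44) recv 81: fwd; pos3(id59) recv 44: drop; pos0(id37) recv 59: fwd
After round 1: 2 messages still in flight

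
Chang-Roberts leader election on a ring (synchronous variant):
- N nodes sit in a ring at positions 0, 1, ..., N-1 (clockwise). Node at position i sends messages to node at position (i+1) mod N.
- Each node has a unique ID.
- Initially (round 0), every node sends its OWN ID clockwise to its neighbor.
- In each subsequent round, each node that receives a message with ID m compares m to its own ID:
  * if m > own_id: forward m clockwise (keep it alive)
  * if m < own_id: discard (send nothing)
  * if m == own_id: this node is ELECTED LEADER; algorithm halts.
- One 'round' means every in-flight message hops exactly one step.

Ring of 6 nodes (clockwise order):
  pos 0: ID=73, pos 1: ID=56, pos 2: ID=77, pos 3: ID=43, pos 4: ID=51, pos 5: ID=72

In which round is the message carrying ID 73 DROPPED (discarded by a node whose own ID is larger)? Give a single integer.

Round 1: pos1(id56) recv 73: fwd; pos2(id77) recv 56: drop; pos3(id43) recv 77: fwd; pos4(id51) recv 43: drop; pos5(id72) recv 51: drop; pos0(id73) recv 72: drop
Round 2: pos2(id77) recv 73: drop; pos4(id51) recv 77: fwd
Round 3: pos5(id72) recv 77: fwd
Round 4: pos0(id73) recv 77: fwd
Round 5: pos1(id56) recv 77: fwd
Round 6: pos2(id77) recv 77: ELECTED
Message ID 73 originates at pos 0; dropped at pos 2 in round 2

Answer: 2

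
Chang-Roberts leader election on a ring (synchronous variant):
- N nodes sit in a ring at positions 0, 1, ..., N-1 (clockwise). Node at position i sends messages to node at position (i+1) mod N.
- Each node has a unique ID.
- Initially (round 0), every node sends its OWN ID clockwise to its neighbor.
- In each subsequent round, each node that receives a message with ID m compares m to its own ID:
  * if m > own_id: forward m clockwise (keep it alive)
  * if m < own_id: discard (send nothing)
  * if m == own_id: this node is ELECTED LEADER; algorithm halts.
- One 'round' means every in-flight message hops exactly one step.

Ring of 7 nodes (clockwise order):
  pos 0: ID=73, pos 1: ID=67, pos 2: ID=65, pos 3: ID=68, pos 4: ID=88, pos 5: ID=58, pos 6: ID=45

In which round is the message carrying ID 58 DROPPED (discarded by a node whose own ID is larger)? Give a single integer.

Round 1: pos1(id67) recv 73: fwd; pos2(id65) recv 67: fwd; pos3(id68) recv 65: drop; pos4(id88) recv 68: drop; pos5(id58) recv 88: fwd; pos6(id45) recv 58: fwd; pos0(id73) recv 45: drop
Round 2: pos2(id65) recv 73: fwd; pos3(id68) recv 67: drop; pos6(id45) recv 88: fwd; pos0(id73) recv 58: drop
Round 3: pos3(id68) recv 73: fwd; pos0(id73) recv 88: fwd
Round 4: pos4(id88) recv 73: drop; pos1(id67) recv 88: fwd
Round 5: pos2(id65) recv 88: fwd
Round 6: pos3(id68) recv 88: fwd
Round 7: pos4(id88) recv 88: ELECTED
Message ID 58 originates at pos 5; dropped at pos 0 in round 2

Answer: 2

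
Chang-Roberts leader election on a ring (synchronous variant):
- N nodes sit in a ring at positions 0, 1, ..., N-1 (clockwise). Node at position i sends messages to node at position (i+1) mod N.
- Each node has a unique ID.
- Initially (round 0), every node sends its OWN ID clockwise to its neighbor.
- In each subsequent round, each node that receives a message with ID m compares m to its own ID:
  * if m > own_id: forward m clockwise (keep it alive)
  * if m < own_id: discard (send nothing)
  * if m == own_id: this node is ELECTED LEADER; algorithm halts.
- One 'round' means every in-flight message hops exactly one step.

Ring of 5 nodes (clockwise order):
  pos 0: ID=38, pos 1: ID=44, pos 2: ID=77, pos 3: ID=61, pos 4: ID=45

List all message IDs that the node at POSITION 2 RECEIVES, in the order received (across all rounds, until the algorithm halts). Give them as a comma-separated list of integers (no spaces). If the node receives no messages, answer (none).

Answer: 44,45,61,77

Derivation:
Round 1: pos1(id44) recv 38: drop; pos2(id77) recv 44: drop; pos3(id61) recv 77: fwd; pos4(id45) recv 61: fwd; pos0(id38) recv 45: fwd
Round 2: pos4(id45) recv 77: fwd; pos0(id38) recv 61: fwd; pos1(id44) recv 45: fwd
Round 3: pos0(id38) recv 77: fwd; pos1(id44) recv 61: fwd; pos2(id77) recv 45: drop
Round 4: pos1(id44) recv 77: fwd; pos2(id77) recv 61: drop
Round 5: pos2(id77) recv 77: ELECTED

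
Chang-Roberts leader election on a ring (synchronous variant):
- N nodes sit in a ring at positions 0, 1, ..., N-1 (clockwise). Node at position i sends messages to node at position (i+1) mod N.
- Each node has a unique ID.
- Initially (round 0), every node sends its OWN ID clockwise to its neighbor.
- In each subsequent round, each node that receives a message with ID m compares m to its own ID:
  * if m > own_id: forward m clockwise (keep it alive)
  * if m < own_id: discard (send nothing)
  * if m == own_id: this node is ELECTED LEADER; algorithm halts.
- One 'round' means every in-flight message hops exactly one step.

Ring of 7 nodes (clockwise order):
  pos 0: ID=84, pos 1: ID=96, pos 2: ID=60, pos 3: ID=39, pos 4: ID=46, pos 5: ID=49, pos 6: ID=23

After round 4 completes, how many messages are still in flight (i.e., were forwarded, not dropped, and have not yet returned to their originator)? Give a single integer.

Round 1: pos1(id96) recv 84: drop; pos2(id60) recv 96: fwd; pos3(id39) recv 60: fwd; pos4(id46) recv 39: drop; pos5(id49) recv 46: drop; pos6(id23) recv 49: fwd; pos0(id84) recv 23: drop
Round 2: pos3(id39) recv 96: fwd; pos4(id46) recv 60: fwd; pos0(id84) recv 49: drop
Round 3: pos4(id46) recv 96: fwd; pos5(id49) recv 60: fwd
Round 4: pos5(id49) recv 96: fwd; pos6(id23) recv 60: fwd
After round 4: 2 messages still in flight

Answer: 2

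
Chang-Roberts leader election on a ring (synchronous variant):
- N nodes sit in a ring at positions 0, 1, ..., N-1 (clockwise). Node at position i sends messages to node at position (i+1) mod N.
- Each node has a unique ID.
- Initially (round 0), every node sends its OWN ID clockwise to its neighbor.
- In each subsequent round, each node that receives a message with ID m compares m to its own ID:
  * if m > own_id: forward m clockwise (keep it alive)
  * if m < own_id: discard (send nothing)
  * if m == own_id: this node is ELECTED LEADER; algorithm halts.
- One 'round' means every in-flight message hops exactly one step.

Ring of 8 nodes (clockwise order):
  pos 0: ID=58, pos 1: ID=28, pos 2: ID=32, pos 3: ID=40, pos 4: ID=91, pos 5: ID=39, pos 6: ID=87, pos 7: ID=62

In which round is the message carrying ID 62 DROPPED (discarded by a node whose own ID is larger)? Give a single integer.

Round 1: pos1(id28) recv 58: fwd; pos2(id32) recv 28: drop; pos3(id40) recv 32: drop; pos4(id91) recv 40: drop; pos5(id39) recv 91: fwd; pos6(id87) recv 39: drop; pos7(id62) recv 87: fwd; pos0(id58) recv 62: fwd
Round 2: pos2(id32) recv 58: fwd; pos6(id87) recv 91: fwd; pos0(id58) recv 87: fwd; pos1(id28) recv 62: fwd
Round 3: pos3(id40) recv 58: fwd; pos7(id62) recv 91: fwd; pos1(id28) recv 87: fwd; pos2(id32) recv 62: fwd
Round 4: pos4(id91) recv 58: drop; pos0(id58) recv 91: fwd; pos2(id32) recv 87: fwd; pos3(id40) recv 62: fwd
Round 5: pos1(id28) recv 91: fwd; pos3(id40) recv 87: fwd; pos4(id91) recv 62: drop
Round 6: pos2(id32) recv 91: fwd; pos4(id91) recv 87: drop
Round 7: pos3(id40) recv 91: fwd
Round 8: pos4(id91) recv 91: ELECTED
Message ID 62 originates at pos 7; dropped at pos 4 in round 5

Answer: 5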